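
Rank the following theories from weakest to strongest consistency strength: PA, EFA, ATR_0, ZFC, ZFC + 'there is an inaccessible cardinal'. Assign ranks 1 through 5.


Ordering by consistency strength:
1. EFA
2. PA
3. ATR_0
4. ZFC
5. ZFC + 'there is an inaccessible cardinal'


PA=2, EFA=1, ATR_0=3, ZFC=4, ZFC + 'there is an inaccessible cardinal'=5


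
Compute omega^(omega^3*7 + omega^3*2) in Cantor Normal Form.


omega^(omega^3*7 + omega^3*2):
Both terms of the exponent have the same exponent 3, so they merge: omega^3*7 + omega^3*2 = omega^3*(7+2) = omega^3*9.
omega raised to a CNF ordinal is a single CNF term: Result = omega^(omega^3*9)

omega^(omega^3*9)


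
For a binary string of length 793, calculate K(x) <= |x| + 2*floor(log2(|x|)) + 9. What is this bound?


floor(log2(793)) = 9
2 * 9 = 18
K(x) <= 793 + 18 + 9 = 820

820


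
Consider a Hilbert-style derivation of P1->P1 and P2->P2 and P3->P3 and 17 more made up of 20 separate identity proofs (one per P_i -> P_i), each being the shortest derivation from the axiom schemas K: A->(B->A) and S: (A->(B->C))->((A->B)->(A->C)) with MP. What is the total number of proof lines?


The shortest proof of A->A from K and S in the Hilbert calculus has exactly 5 lines:
(1) K instance A->((A->A)->A), (2) S instance, (3) MP on 1,2, (4) K instance A->(A->A), (5) MP on 3,4.
For 20 independent identities: 20 * 5 = 100 lines total.

100


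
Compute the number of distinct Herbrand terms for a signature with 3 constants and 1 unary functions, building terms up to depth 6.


Herbrand terms by depth:
Depth 0: 3 constants
Depth 1: 3 new terms (running total: 6)
Depth 2: 3 new terms (running total: 9)
Depth 3: 3 new terms (running total: 12)
Depth 4: 3 new terms (running total: 15)
Depth 5: 3 new terms (running total: 18)
Depth 6: 3 new terms (running total: 21)
Total distinct ground terms = 21

21


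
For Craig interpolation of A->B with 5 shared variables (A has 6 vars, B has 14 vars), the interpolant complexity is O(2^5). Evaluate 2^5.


Shared atoms = 5
Craig interpolant size bound = 2^5
= 32

32


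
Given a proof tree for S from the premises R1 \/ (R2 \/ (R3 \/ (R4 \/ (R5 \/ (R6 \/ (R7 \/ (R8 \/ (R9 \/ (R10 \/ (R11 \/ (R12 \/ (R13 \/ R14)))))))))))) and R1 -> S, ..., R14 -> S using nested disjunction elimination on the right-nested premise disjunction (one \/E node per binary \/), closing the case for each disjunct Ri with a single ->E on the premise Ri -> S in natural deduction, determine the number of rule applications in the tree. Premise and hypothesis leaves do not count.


The premise R1 \/ (R2 \/ (R3 \/ (R4 \/ (R5 \/ (R6 \/ (R7 \/ (R8 \/ (R9 \/ (R10 \/ (R11 \/ (R12 \/ (R13 \/ R14)))))))))))) contains 14 disjuncts, hence 13 binary \/ connectives.
- Each binary \/ is eliminated once: 13 \/E nodes.
- Each of the 14 cases Ri derives S by one ->E with Ri -> S: 14 ->E nodes.
Total = 13 + 14 = 27

27


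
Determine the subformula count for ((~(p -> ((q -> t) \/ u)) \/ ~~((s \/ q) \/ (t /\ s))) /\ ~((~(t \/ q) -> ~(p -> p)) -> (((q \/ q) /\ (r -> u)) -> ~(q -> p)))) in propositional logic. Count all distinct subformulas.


Formula: ((~(p -> ((q -> t) \/ u)) \/ ~~((s \/ q) \/ (t /\ s))) /\ ~((~(t \/ q) -> ~(p -> p)) -> (((q \/ q) /\ (r -> u)) -> ~(q -> p))))
Subformulas found:
  1. r
  2. q
  3. u
  4. s
  5. t
  6. p
  7. (q -> p)
  8. (t /\ s)
  9. (s \/ q)
  10. (q -> t)
  11. (p -> p)
  12. (r -> u)
  13. (t \/ q)
  14. (q \/ q)
  15. ~(q -> p)
  16. ~(p -> p)
  17. ~(t \/ q)
  18. ((q -> t) \/ u)
  19. (p -> ((q -> t) \/ u))
  20. ((q \/ q) /\ (r -> u))
  21. ((s \/ q) \/ (t /\ s))
  22. ~((s \/ q) \/ (t /\ s))
  23. ~(p -> ((q -> t) \/ u))
  24. ~~((s \/ q) \/ (t /\ s))
  25. (~(t \/ q) -> ~(p -> p))
  26. (((q \/ q) /\ (r -> u)) -> ~(q -> p))
  27. (~(p -> ((q -> t) \/ u)) \/ ~~((s \/ q) \/ (t /\ s)))
  28. ((~(t \/ q) -> ~(p -> p)) -> (((q \/ q) /\ (r -> u)) -> ~(q -> p)))
  29. ~((~(t \/ q) -> ~(p -> p)) -> (((q \/ q) /\ (r -> u)) -> ~(q -> p)))
  30. ((~(p -> ((q -> t) \/ u)) \/ ~~((s \/ q) \/ (t /\ s))) /\ ~((~(t \/ q) -> ~(p -> p)) -> (((q \/ q) /\ (r -> u)) -> ~(q -> p))))
Total distinct subformulas = 30

30


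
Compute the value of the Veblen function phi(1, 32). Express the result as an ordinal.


phi(1, 32):
phi(1, beta) = epsilon_beta (the beta-th epsilon number).
phi(1, 32) = epsilon_32

epsilon_32


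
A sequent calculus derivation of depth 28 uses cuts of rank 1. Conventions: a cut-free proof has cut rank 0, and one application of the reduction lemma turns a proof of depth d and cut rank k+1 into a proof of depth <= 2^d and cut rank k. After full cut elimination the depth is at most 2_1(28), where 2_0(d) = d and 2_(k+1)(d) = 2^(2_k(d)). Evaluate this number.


Each rank reduction sends depth d to at most 2^d; cut rank r needs r reductions.
2_0(28) = 28
2_1(28) = 2^28 = 268435456
Cut-free depth bound = 268435456

268435456


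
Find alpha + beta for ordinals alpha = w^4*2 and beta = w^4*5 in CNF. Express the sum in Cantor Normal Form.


Ordinal addition w^4*2 + w^4*5:
Both terms have the same exponent 4.
w^e*c + w^e*d = w^e*(c+d).
Result = w^4*(2+5) = w^4*7

w^4*7


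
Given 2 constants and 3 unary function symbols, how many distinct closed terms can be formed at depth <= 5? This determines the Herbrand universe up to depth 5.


Herbrand terms by depth:
Depth 0: 2 constants
Depth 1: 6 new terms (running total: 8)
Depth 2: 18 new terms (running total: 26)
Depth 3: 54 new terms (running total: 80)
Depth 4: 162 new terms (running total: 242)
Depth 5: 486 new terms (running total: 728)
Total distinct ground terms = 728

728


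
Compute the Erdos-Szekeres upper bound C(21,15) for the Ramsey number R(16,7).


R(16,7) <= C(16+7-2, 16-1) = C(21, 15)
C(21, 15) = 21! / (15! * 6!)
= 54264

54264


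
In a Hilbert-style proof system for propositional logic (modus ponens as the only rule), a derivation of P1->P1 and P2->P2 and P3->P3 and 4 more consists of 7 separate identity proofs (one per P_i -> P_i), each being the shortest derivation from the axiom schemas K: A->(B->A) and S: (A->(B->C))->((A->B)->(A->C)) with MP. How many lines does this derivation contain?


The shortest proof of A->A from K and S in the Hilbert calculus has exactly 5 lines:
(1) K instance A->((A->A)->A), (2) S instance, (3) MP on 1,2, (4) K instance A->(A->A), (5) MP on 3,4.
For 7 independent identities: 7 * 5 = 35 lines total.

35


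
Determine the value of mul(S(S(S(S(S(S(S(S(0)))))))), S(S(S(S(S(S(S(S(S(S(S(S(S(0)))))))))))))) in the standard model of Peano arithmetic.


mul(S^8(0), S^13(0)):
S^8(0) = 8
S^13(0) = 13
8 * 13 = 104

104


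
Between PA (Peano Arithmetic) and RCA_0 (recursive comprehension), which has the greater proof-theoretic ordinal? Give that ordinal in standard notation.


Proof-theoretic ordinal of PA (Peano Arithmetic): epsilon_0
Proof-theoretic ordinal of RCA_0 (recursive comprehension): omega^omega
Comparing: omega^omega < epsilon_0.
The larger ordinal is epsilon_0 (from PA (Peano Arithmetic)).

epsilon_0


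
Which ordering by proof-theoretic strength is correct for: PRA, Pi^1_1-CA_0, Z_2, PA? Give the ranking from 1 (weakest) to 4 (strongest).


Ordering by consistency strength:
1. PRA
2. PA
3. Pi^1_1-CA_0
4. Z_2


PRA=1, Pi^1_1-CA_0=3, Z_2=4, PA=2


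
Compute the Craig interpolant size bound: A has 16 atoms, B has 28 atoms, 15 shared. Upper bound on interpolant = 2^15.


Shared atoms = 15
Craig interpolant size bound = 2^15
= 32768

32768


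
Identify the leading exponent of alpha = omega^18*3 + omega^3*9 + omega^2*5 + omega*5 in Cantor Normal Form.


CNF: omega^18*3 + omega^3*9 + omega^2*5 + omega*5
The leading term is omega^18*3, which has exponent 18.

18


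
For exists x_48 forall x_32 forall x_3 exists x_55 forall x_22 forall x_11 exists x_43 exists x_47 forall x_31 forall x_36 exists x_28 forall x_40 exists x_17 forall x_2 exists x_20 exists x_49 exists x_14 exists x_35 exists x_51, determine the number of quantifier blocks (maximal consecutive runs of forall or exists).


Alternations = 10.
Blocks = alternations + 1 = 11

11


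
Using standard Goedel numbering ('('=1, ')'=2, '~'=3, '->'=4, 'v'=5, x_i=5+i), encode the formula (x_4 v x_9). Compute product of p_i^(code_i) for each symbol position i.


Formula: (x_4 v x_9)
Symbol codes: [1, 9, 5, 14, 2]
Primes: [2, 3, 5, 7, 11]
p_1^1 = 2^1 = 2
p_2^9 = 3^9 = 19683
p_3^5 = 5^5 = 3125
p_4^14 = 7^14 = 678223072849
p_5^2 = 11^2 = 121
Product = 10095532711808193168750

10095532711808193168750


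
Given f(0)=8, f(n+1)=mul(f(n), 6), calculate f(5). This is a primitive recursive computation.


f(0) = 8
f(1) = mul(f(0), 6) = mul(8, 6) = 48
f(2) = mul(f(1), 6) = mul(48, 6) = 288
f(3) = mul(f(2), 6) = mul(288, 6) = 1728
f(4) = mul(f(3), 6) = mul(1728, 6) = 10368
f(5) = mul(f(4), 6) = mul(10368, 6) = 62208


62208


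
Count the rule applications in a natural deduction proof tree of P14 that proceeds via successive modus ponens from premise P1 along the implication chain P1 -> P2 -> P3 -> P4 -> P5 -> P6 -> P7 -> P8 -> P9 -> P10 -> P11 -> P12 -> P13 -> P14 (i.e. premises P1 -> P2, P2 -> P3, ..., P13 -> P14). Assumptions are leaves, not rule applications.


We have a chain: P1 -> P2 -> P3 -> P4 -> P5 -> P6 -> P7 -> P8 -> P9 -> P10 -> P11 -> P12 -> P13 -> P14.
Each modus ponens application produces the next variable.
The chain has 14 propositions, so 14-1 = 13 modus ponens steps.
Total inference nodes = 13

13


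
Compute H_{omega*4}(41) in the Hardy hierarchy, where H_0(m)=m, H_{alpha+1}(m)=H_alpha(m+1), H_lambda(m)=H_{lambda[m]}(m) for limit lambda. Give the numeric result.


H_{omega*4}(41):
For the Hardy hierarchy, H_{omega*k}(n) = 2^k * n.
2^4 = 16.
16 * 41 = 656

656


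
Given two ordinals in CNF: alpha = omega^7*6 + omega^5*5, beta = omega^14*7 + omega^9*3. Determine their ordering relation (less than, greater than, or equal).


Compare term by term from highest exponent:
alpha = omega^7*6 + omega^5*5
beta = omega^14*7 + omega^9*3
Term 1: alpha has omega^7*6, beta has omega^14*7
Term 2: alpha has omega^5*5, beta has omega^9*3
Result: alpha < beta

alpha < beta


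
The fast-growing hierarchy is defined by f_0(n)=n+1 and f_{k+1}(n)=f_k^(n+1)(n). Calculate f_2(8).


f_2(8) = f_1^9(8)
f_1(m) = 2m + 1.
Iterating: f_1^k(n) = 2^k*(n+1) - 1.
f_2(8) = 2^9*(8+1) - 1 = 512*9 - 1 = 4607

4607


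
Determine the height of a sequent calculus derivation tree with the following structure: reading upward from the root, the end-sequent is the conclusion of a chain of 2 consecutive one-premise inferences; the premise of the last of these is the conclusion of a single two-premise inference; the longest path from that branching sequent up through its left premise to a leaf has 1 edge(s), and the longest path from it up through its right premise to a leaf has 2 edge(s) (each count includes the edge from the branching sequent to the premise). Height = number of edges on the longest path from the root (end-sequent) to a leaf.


Longest path through the left premise: 1 edges (measured from the branching sequent)
Longest path through the right premise: 2 edges
Height of the subtree rooted at the branching sequent: max(1, 2) = 2
The branching sequent sits 2 edges above the root (the chain of one-premise inferences), so height = 2 + 2 = 4

4


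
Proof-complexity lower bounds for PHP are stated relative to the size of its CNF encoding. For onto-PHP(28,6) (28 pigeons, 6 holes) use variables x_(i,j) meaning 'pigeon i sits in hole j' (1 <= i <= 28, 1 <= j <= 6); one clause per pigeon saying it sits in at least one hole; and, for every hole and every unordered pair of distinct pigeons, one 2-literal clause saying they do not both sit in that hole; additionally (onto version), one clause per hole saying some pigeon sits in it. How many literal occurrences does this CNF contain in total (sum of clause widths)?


onto-PHP(28,6): 28 pigeons, 6 holes, 28*6 = 168 variables.
- pigeon clauses: one per pigeon -> 28 clauses of width 6 -> 168 literals
- hole clauses: 6 holes * C(28,2) = 6 * 378 -> 2268 clauses of width 2 -> 4536 literals
- onto clauses: one per hole -> 6 clauses of width 28 -> 168 literals
Total literal occurrences = 168 + 4536 + 168 = 4872

4872


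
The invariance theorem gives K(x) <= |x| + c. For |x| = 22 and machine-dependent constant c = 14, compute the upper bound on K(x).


K(x) <= |x| + c = 22 + 14 = 36

36


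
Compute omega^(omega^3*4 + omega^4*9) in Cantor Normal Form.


omega^(omega^3*4 + omega^4*9):
In ordinal addition a term is absorbed by a following term of strictly larger exponent: 3 < 4, so omega^3*4 + omega^4*9 = omega^4*9.
omega raised to a CNF ordinal is a single CNF term: Result = omega^(omega^4*9)

omega^(omega^4*9)


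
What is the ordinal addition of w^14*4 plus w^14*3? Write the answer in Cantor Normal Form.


Ordinal addition w^14*4 + w^14*3:
Both terms have the same exponent 14.
w^e*c + w^e*d = w^e*(c+d).
Result = w^14*(4+3) = w^14*7

w^14*7


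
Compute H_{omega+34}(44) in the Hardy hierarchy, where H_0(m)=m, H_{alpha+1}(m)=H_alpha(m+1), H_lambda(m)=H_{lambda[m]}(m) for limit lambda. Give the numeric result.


H_{omega+34}(44):
Unwind the 34 successor steps: H_{omega+34}(44) = H_omega(44+34) = H_omega(78).
H_omega(m) = H_m(m) = m + m = 2m.
Result = 2 * 78 = 156

156


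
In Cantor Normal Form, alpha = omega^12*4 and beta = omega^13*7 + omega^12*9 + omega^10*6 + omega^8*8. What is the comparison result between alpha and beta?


Compare term by term from highest exponent:
alpha = omega^12*4
beta = omega^13*7 + omega^12*9 + omega^10*6 + omega^8*8
Term 1: alpha has omega^12*4, beta has omega^13*7
Term 2: alpha has omega^0*0, beta has omega^12*9
Term 3: alpha has omega^0*0, beta has omega^10*6
Term 4: alpha has omega^0*0, beta has omega^8*8
Result: alpha < beta

alpha < beta


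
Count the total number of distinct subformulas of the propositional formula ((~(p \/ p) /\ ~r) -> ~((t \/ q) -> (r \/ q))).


Formula: ((~(p \/ p) /\ ~r) -> ~((t \/ q) -> (r \/ q)))
Subformulas found:
  1. q
  2. r
  3. t
  4. p
  5. ~r
  6. (p \/ p)
  7. (r \/ q)
  8. (t \/ q)
  9. ~(p \/ p)
  10. (~(p \/ p) /\ ~r)
  11. ((t \/ q) -> (r \/ q))
  12. ~((t \/ q) -> (r \/ q))
  13. ((~(p \/ p) /\ ~r) -> ~((t \/ q) -> (r \/ q)))
Total distinct subformulas = 13

13


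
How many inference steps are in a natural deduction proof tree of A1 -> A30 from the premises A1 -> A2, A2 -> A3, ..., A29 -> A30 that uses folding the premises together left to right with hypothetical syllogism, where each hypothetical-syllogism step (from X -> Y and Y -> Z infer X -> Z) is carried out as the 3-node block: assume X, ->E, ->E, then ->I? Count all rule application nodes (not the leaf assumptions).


There are 29 premises in the chain. The first HS step combines premises 1 and 2; each further premise needs one more HS step.
So 29 premises require 29 - 1 = 28 hypothetical-syllogism steps.
Each HS step uses 3 inference nodes (->E, ->E, ->I).
28 * 3 = 84 total inference nodes.

84


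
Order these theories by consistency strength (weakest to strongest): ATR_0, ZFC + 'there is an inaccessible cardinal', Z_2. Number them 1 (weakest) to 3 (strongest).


Ordering by consistency strength:
1. ATR_0
2. Z_2
3. ZFC + 'there is an inaccessible cardinal'


ATR_0=1, ZFC + 'there is an inaccessible cardinal'=3, Z_2=2


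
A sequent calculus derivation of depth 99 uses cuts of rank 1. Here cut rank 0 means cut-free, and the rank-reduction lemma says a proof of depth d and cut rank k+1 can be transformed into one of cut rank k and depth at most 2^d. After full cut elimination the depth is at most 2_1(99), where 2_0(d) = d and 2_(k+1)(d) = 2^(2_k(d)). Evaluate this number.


Each rank reduction sends depth d to at most 2^d; cut rank r needs r reductions.
2_0(99) = 99
2_1(99) = 2^99 = 633825300114114700748351602688
Cut-free depth bound = 633825300114114700748351602688

633825300114114700748351602688


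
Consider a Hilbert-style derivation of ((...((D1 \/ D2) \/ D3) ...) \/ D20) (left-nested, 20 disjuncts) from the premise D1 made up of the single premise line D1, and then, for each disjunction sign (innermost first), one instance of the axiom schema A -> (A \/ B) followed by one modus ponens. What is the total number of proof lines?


Building the left-nested 20-ary disjunction from D1:
- 1 premise line (D1)
- 20 disjuncts means 19 disjunction signs; each needs 1 axiom instance + 1 MP = 2 lines: 2 * 19 = 38
Total = 1 + 38 = 39 lines.

39


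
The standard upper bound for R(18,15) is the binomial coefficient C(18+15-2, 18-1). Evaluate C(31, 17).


R(18,15) <= C(18+15-2, 18-1) = C(31, 17)
C(31, 17) = 31! / (17! * 14!)
= 265182525

265182525


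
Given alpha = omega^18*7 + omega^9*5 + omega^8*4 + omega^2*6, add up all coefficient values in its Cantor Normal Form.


CNF: omega^18*7 + omega^9*5 + omega^8*4 + omega^2*6
Coefficients: 7 + 5 + 4 + 6 = 22

22


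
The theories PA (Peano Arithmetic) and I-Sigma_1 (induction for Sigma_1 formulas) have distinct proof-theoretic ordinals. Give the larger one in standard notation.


Proof-theoretic ordinal of PA (Peano Arithmetic): epsilon_0
Proof-theoretic ordinal of I-Sigma_1 (induction for Sigma_1 formulas): omega^omega
Comparing: omega^omega < epsilon_0.
The larger ordinal is epsilon_0 (from PA (Peano Arithmetic)).

epsilon_0


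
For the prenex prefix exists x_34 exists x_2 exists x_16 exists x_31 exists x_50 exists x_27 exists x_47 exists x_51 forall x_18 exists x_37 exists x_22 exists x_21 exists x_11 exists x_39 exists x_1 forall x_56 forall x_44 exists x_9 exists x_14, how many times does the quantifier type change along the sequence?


Walk the prefix and count type changes:
  position 1: exists -> exists
  position 2: exists -> exists
  position 3: exists -> exists
  position 4: exists -> exists
  position 5: exists -> exists
  position 6: exists -> exists
  position 7: exists -> exists
  position 8: exists -> forall <-- alternation
  position 9: forall -> exists <-- alternation
  position 10: exists -> exists
  position 11: exists -> exists
  position 12: exists -> exists
  position 13: exists -> exists
  position 14: exists -> exists
  position 15: exists -> forall <-- alternation
  position 16: forall -> forall
  position 17: forall -> exists <-- alternation
  position 18: exists -> exists
Total alternations = 4

4


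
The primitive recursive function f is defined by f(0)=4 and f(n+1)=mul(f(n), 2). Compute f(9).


f(0) = 4
f(1) = mul(f(0), 2) = mul(4, 2) = 8
f(2) = mul(f(1), 2) = mul(8, 2) = 16
f(3) = mul(f(2), 2) = mul(16, 2) = 32
f(4) = mul(f(3), 2) = mul(32, 2) = 64
f(5) = mul(f(4), 2) = mul(64, 2) = 128
f(6) = mul(f(5), 2) = mul(128, 2) = 256
f(7) = mul(f(6), 2) = mul(256, 2) = 512
f(8) = mul(f(7), 2) = mul(512, 2) = 1024
f(9) = mul(f(8), 2) = mul(1024, 2) = 2048


2048


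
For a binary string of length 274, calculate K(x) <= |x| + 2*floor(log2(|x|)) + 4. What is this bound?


floor(log2(274)) = 8
2 * 8 = 16
K(x) <= 274 + 16 + 4 = 294

294


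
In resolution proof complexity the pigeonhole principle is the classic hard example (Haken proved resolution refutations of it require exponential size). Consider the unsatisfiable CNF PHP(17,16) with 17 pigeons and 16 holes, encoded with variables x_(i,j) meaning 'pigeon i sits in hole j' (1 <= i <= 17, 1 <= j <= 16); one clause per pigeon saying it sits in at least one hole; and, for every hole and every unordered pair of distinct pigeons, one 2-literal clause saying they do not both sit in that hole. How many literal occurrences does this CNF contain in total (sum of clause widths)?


PHP(17,16): 17 pigeons, 16 holes, 17*16 = 272 variables.
- pigeon clauses: one per pigeon -> 17 clauses of width 16 -> 272 literals
- hole clauses: 16 holes * C(17,2) = 16 * 136 -> 2176 clauses of width 2 -> 4352 literals
Total literal occurrences = 272 + 4352 = 4624

4624


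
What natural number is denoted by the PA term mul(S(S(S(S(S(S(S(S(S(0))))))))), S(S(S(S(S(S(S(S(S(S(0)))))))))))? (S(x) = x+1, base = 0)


mul(S^9(0), S^10(0)):
S^9(0) = 9
S^10(0) = 10
9 * 10 = 90

90


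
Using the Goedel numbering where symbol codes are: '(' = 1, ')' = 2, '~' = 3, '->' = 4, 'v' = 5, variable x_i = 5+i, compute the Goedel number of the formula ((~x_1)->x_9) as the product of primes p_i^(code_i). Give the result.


Formula: ((~x_1)->x_9)
Symbol codes: [1, 1, 3, 6, 2, 4, 14, 2]
Primes: [2, 3, 5, 7, 11, 13, 17, 19]
p_1^1 = 2^1 = 2
p_2^1 = 3^1 = 3
p_3^3 = 5^3 = 125
p_4^6 = 7^6 = 117649
p_5^2 = 11^2 = 121
p_6^4 = 13^4 = 28561
p_7^14 = 17^14 = 168377826559400929
p_8^2 = 19^2 = 361
Product = 18535332632443661107949404099320750

18535332632443661107949404099320750


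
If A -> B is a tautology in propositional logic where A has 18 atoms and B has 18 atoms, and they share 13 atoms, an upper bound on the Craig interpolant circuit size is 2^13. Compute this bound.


Shared atoms = 13
Craig interpolant size bound = 2^13
= 8192

8192


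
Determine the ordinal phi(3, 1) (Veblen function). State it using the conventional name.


phi(3, 1):
phi(3, beta) = eta_beta (the beta-th eta number, fixed point of zeta).
phi(3, 1) = eta_1

eta_1


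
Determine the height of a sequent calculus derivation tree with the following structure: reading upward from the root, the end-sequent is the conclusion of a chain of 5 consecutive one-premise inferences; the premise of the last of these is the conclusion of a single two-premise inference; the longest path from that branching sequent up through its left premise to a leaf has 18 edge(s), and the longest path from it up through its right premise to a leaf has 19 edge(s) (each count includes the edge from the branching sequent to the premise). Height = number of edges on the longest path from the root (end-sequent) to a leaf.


Longest path through the left premise: 18 edges (measured from the branching sequent)
Longest path through the right premise: 19 edges
Height of the subtree rooted at the branching sequent: max(18, 19) = 19
The branching sequent sits 5 edges above the root (the chain of one-premise inferences), so height = 19 + 5 = 24

24


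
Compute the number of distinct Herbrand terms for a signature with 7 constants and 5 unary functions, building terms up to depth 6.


Herbrand terms by depth:
Depth 0: 7 constants
Depth 1: 35 new terms (running total: 42)
Depth 2: 175 new terms (running total: 217)
Depth 3: 875 new terms (running total: 1092)
Depth 4: 4375 new terms (running total: 5467)
Depth 5: 21875 new terms (running total: 27342)
Depth 6: 109375 new terms (running total: 136717)
Total distinct ground terms = 136717

136717


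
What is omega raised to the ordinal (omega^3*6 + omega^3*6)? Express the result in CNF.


omega^(omega^3*6 + omega^3*6):
Both terms of the exponent have the same exponent 3, so they merge: omega^3*6 + omega^3*6 = omega^3*(6+6) = omega^3*12.
omega raised to a CNF ordinal is a single CNF term: Result = omega^(omega^3*12)

omega^(omega^3*12)


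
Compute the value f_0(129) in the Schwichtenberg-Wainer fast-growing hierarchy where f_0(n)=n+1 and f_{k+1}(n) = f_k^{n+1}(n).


f_0(129) = 129 + 1 = 130

130


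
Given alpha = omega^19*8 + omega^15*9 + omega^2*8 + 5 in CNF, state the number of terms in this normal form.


CNF: omega^19*8 + omega^15*9 + omega^2*8 + 5
Count the summands separated by '+':
  term 1: omega^19*8
  term 2: omega^15*9
  term 3: omega^2*8
  term 4: 5
Total terms = 4

4


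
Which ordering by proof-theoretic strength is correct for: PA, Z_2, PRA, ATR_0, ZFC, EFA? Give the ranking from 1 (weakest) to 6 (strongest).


Ordering by consistency strength:
1. EFA
2. PRA
3. PA
4. ATR_0
5. Z_2
6. ZFC


PA=3, Z_2=5, PRA=2, ATR_0=4, ZFC=6, EFA=1


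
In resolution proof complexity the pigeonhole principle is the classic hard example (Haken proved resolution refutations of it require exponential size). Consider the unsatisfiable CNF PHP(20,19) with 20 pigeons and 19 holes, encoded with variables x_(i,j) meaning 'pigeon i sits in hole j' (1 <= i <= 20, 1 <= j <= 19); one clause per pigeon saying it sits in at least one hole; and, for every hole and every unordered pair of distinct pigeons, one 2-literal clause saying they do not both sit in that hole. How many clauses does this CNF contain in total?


PHP(20,19): 20 pigeons, 19 holes, 20*19 = 380 variables.
- pigeon clauses: one per pigeon -> 20 clauses
- hole clauses: 19 holes * C(20,2) = 19 * 190 -> 3610 clauses
Total clauses = 20 + 3610 = 3630

3630


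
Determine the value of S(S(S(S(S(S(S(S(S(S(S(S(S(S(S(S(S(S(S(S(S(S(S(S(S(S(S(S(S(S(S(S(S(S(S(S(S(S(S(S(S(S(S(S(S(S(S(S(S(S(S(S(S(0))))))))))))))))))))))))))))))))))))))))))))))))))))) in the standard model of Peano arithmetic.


Counting successors applied to 0:
53 applications of S to 0 = 53

53


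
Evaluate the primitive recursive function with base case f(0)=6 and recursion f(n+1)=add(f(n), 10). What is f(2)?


f(0) = 6
f(1) = add(f(0), 10) = add(6, 10) = 16
f(2) = add(f(1), 10) = add(16, 10) = 26


26


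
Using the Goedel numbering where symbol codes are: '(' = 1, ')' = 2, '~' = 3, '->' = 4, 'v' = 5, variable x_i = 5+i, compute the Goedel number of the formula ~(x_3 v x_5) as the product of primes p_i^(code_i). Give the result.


Formula: ~(x_3 v x_5)
Symbol codes: [3, 1, 8, 5, 10, 2]
Primes: [2, 3, 5, 7, 11, 13]
p_1^3 = 2^3 = 8
p_2^1 = 3^1 = 3
p_3^8 = 5^8 = 390625
p_4^5 = 7^5 = 16807
p_5^10 = 11^10 = 25937424601
p_6^2 = 13^2 = 169
Product = 690677061566832965625000

690677061566832965625000


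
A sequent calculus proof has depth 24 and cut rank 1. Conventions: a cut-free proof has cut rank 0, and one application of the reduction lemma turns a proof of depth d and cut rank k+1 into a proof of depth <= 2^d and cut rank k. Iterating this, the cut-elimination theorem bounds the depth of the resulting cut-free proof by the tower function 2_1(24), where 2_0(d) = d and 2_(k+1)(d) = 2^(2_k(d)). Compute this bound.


Each rank reduction sends depth d to at most 2^d; cut rank r needs r reductions.
2_0(24) = 24
2_1(24) = 2^24 = 16777216
Cut-free depth bound = 16777216

16777216


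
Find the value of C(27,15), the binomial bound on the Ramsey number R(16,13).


R(16,13) <= C(16+13-2, 16-1) = C(27, 15)
C(27, 15) = 27! / (15! * 12!)
= 17383860

17383860


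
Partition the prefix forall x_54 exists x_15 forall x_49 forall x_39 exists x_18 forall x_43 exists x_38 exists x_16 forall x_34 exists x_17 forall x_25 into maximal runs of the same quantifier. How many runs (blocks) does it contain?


Alternations = 8.
Blocks = alternations + 1 = 9

9


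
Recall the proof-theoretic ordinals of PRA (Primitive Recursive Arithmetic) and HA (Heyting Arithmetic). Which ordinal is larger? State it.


Proof-theoretic ordinal of PRA (Primitive Recursive Arithmetic): omega^omega
Proof-theoretic ordinal of HA (Heyting Arithmetic): epsilon_0
Comparing: omega^omega < epsilon_0.
The larger ordinal is epsilon_0 (from HA (Heyting Arithmetic)).

epsilon_0


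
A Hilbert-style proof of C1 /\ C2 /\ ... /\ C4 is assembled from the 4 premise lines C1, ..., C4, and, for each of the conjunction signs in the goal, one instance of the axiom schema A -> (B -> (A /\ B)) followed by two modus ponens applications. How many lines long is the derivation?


Conjoining 4 premises:
- 4 premise lines
- the goal has 3 conjunction signs; each costs 1 axiom instance + 2 MP = 3 lines: 3 * 3 = 9
Total = 4 + 9 = 13 lines.

13


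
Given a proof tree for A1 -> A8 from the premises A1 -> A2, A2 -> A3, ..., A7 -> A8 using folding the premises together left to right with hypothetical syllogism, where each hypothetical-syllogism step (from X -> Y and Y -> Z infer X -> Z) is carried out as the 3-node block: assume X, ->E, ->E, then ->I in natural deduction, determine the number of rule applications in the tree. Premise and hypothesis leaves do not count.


There are 7 premises in the chain. The first HS step combines premises 1 and 2; each further premise needs one more HS step.
So 7 premises require 7 - 1 = 6 hypothetical-syllogism steps.
Each HS step uses 3 inference nodes (->E, ->E, ->I).
6 * 3 = 18 total inference nodes.

18


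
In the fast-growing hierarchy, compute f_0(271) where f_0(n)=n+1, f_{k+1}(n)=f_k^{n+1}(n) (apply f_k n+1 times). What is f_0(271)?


f_0(271) = 271 + 1 = 272

272


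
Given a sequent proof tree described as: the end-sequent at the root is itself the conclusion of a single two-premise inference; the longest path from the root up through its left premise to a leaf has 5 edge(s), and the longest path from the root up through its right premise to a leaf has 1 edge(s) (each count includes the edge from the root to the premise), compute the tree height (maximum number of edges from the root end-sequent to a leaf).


Longest path through the left premise: 5 edges (measured from the branching sequent)
Longest path through the right premise: 1 edges
Height of the subtree rooted at the branching sequent: max(5, 1) = 5
The branching sequent is the root itself.
Total height = 5

5


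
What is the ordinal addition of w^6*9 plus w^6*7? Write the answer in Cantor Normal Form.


Ordinal addition w^6*9 + w^6*7:
Both terms have the same exponent 6.
w^e*c + w^e*d = w^e*(c+d).
Result = w^6*(9+7) = w^6*16

w^6*16


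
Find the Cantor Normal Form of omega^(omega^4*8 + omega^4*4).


omega^(omega^4*8 + omega^4*4):
Both terms of the exponent have the same exponent 4, so they merge: omega^4*8 + omega^4*4 = omega^4*(8+4) = omega^4*12.
omega raised to a CNF ordinal is a single CNF term: Result = omega^(omega^4*12)

omega^(omega^4*12)


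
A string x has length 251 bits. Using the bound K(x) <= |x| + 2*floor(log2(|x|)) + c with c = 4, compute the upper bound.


floor(log2(251)) = 7
2 * 7 = 14
K(x) <= 251 + 14 + 4 = 269

269


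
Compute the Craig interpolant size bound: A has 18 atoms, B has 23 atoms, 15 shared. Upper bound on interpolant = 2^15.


Shared atoms = 15
Craig interpolant size bound = 2^15
= 32768

32768


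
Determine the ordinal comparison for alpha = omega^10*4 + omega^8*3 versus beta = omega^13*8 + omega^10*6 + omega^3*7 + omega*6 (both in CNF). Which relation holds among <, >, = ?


Compare term by term from highest exponent:
alpha = omega^10*4 + omega^8*3
beta = omega^13*8 + omega^10*6 + omega^3*7 + omega*6
Term 1: alpha has omega^10*4, beta has omega^13*8
Term 2: alpha has omega^8*3, beta has omega^10*6
Term 3: alpha has omega^0*0, beta has omega^3*7
Term 4: alpha has omega^0*0, beta has omega^1*6
Result: alpha < beta

alpha < beta


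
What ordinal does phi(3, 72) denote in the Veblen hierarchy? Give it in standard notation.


phi(3, 72):
phi(3, beta) = eta_beta (the beta-th eta number, fixed point of zeta).
phi(3, 72) = eta_72

eta_72


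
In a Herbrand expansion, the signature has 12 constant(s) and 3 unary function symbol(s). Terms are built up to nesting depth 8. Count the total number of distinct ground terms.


Herbrand terms by depth:
Depth 0: 12 constants
Depth 1: 36 new terms (running total: 48)
Depth 2: 108 new terms (running total: 156)
Depth 3: 324 new terms (running total: 480)
Depth 4: 972 new terms (running total: 1452)
Depth 5: 2916 new terms (running total: 4368)
Depth 6: 8748 new terms (running total: 13116)
Depth 7: 26244 new terms (running total: 39360)
Depth 8: 78732 new terms (running total: 118092)
Total distinct ground terms = 118092

118092


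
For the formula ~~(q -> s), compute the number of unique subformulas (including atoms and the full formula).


Formula: ~~(q -> s)
Subformulas found:
  1. q
  2. s
  3. (q -> s)
  4. ~(q -> s)
  5. ~~(q -> s)
Total distinct subformulas = 5

5


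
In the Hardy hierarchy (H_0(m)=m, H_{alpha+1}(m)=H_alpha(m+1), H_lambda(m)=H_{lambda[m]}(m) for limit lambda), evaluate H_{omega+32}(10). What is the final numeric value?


H_{omega+32}(10):
Unwind the 32 successor steps: H_{omega+32}(10) = H_omega(10+32) = H_omega(42).
H_omega(m) = H_m(m) = m + m = 2m.
Result = 2 * 42 = 84

84


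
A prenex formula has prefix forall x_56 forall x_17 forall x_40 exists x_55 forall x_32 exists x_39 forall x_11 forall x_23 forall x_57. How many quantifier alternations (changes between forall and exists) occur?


Walk the prefix and count type changes:
  position 1: forall -> forall
  position 2: forall -> forall
  position 3: forall -> exists <-- alternation
  position 4: exists -> forall <-- alternation
  position 5: forall -> exists <-- alternation
  position 6: exists -> forall <-- alternation
  position 7: forall -> forall
  position 8: forall -> forall
Total alternations = 4

4


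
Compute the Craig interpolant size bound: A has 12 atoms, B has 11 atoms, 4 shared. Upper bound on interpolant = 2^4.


Shared atoms = 4
Craig interpolant size bound = 2^4
= 16

16


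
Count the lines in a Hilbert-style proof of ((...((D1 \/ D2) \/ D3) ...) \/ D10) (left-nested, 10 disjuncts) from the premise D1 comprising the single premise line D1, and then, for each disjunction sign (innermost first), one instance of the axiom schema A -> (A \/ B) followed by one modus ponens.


Building the left-nested 10-ary disjunction from D1:
- 1 premise line (D1)
- 10 disjuncts means 9 disjunction signs; each needs 1 axiom instance + 1 MP = 2 lines: 2 * 9 = 18
Total = 1 + 18 = 19 lines.

19


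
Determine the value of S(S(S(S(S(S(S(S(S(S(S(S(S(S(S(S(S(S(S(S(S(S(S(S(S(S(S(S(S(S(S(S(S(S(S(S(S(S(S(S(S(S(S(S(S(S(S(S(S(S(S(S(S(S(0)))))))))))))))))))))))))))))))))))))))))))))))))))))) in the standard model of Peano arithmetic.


Counting successors applied to 0:
54 applications of S to 0 = 54

54


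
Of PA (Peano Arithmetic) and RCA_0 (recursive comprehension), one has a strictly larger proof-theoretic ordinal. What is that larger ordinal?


Proof-theoretic ordinal of PA (Peano Arithmetic): epsilon_0
Proof-theoretic ordinal of RCA_0 (recursive comprehension): omega^omega
Comparing: omega^omega < epsilon_0.
The larger ordinal is epsilon_0 (from PA (Peano Arithmetic)).

epsilon_0


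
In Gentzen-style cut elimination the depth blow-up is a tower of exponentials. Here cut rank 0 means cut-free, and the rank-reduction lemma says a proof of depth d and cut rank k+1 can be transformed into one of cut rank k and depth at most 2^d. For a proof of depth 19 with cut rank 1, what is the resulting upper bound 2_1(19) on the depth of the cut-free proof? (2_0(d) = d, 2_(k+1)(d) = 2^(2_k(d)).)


Each rank reduction sends depth d to at most 2^d; cut rank r needs r reductions.
2_0(19) = 19
2_1(19) = 2^19 = 524288
Cut-free depth bound = 524288

524288


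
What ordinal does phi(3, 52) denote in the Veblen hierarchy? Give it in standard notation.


phi(3, 52):
phi(3, beta) = eta_beta (the beta-th eta number, fixed point of zeta).
phi(3, 52) = eta_52

eta_52


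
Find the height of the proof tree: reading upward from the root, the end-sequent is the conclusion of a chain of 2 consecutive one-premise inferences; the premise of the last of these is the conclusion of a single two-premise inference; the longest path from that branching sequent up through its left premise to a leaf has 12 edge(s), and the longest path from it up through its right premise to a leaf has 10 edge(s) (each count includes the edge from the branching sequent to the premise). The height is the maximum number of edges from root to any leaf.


Longest path through the left premise: 12 edges (measured from the branching sequent)
Longest path through the right premise: 10 edges
Height of the subtree rooted at the branching sequent: max(12, 10) = 12
The branching sequent sits 2 edges above the root (the chain of one-premise inferences), so height = 12 + 2 = 14

14


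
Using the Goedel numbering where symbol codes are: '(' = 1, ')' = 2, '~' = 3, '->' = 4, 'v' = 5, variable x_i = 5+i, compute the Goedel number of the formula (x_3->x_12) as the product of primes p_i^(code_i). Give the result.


Formula: (x_3->x_12)
Symbol codes: [1, 8, 4, 17, 2]
Primes: [2, 3, 5, 7, 11]
p_1^1 = 2^1 = 2
p_2^8 = 3^8 = 6561
p_3^4 = 5^4 = 625
p_4^17 = 7^17 = 232630513987207
p_5^2 = 11^2 = 121
Product = 230851181343347350458750

230851181343347350458750


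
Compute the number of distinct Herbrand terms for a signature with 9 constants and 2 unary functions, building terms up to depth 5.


Herbrand terms by depth:
Depth 0: 9 constants
Depth 1: 18 new terms (running total: 27)
Depth 2: 36 new terms (running total: 63)
Depth 3: 72 new terms (running total: 135)
Depth 4: 144 new terms (running total: 279)
Depth 5: 288 new terms (running total: 567)
Total distinct ground terms = 567

567


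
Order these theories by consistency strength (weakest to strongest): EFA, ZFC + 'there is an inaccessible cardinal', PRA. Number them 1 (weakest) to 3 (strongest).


Ordering by consistency strength:
1. EFA
2. PRA
3. ZFC + 'there is an inaccessible cardinal'


EFA=1, ZFC + 'there is an inaccessible cardinal'=3, PRA=2


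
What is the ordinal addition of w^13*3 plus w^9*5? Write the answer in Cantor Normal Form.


Ordinal addition w^13*3 + w^9*5:
Leading exponent of alpha (13) > leading exponent of beta (9).
Since alpha's term has higher exponent than beta's leading term,
the sum is simply alpha followed by beta.
Result = w^13*3 + w^9*5

w^13*3 + w^9*5


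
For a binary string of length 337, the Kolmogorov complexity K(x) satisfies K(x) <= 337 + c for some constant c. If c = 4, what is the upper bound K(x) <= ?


K(x) <= |x| + c = 337 + 4 = 341

341


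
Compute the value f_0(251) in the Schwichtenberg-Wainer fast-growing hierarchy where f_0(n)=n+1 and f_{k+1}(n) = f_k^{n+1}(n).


f_0(251) = 251 + 1 = 252

252


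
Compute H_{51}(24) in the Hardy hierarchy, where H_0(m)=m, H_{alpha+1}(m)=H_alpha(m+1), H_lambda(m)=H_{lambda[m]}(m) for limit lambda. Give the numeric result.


H_51(24):
For finite ordinals k, H_k(n) = n + k (each successor step adds 1).
H_51(24) = 24 + 51 = 75

75


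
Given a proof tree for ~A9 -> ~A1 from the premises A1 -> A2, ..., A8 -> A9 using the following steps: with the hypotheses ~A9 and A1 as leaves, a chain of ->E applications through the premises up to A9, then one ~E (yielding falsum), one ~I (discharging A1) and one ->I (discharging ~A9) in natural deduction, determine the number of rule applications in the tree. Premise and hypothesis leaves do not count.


From hypothesis A1, 8 ->E steps along the 8 premises yield A9.
~E with hypothesis ~A9 gives falsum (1 node); ~I discharging A1 gives ~A1 (1 node); ->I discharging ~A9 gives the goal (1 node).
Total = 8 + 3 = 11 inference nodes.

11


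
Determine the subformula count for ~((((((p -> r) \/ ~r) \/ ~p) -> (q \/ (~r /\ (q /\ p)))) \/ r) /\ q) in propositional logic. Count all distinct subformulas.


Formula: ~((((((p -> r) \/ ~r) \/ ~p) -> (q \/ (~r /\ (q /\ p)))) \/ r) /\ q)
Subformulas found:
  1. q
  2. r
  3. p
  4. ~p
  5. ~r
  6. (q /\ p)
  7. (p -> r)
  8. ((p -> r) \/ ~r)
  9. (~r /\ (q /\ p))
  10. (q \/ (~r /\ (q /\ p)))
  11. (((p -> r) \/ ~r) \/ ~p)
  12. ((((p -> r) \/ ~r) \/ ~p) -> (q \/ (~r /\ (q /\ p))))
  13. (((((p -> r) \/ ~r) \/ ~p) -> (q \/ (~r /\ (q /\ p)))) \/ r)
  14. ((((((p -> r) \/ ~r) \/ ~p) -> (q \/ (~r /\ (q /\ p)))) \/ r) /\ q)
  15. ~((((((p -> r) \/ ~r) \/ ~p) -> (q \/ (~r /\ (q /\ p)))) \/ r) /\ q)
Total distinct subformulas = 15

15


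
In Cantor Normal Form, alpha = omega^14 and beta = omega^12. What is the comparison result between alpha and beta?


Compare term by term from highest exponent:
alpha = omega^14
beta = omega^12
Term 1: alpha has omega^14*1, beta has omega^12*1
Result: alpha > beta

alpha > beta


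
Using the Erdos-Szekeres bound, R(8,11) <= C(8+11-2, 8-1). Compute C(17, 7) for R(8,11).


R(8,11) <= C(8+11-2, 8-1) = C(17, 7)
C(17, 7) = 17! / (7! * 10!)
= 19448

19448


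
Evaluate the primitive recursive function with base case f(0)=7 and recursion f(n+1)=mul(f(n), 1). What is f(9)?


f(0) = 7
f(1) = mul(f(0), 1) = mul(7, 1) = 7
f(2) = mul(f(1), 1) = mul(7, 1) = 7
f(3) = mul(f(2), 1) = mul(7, 1) = 7
f(4) = mul(f(3), 1) = mul(7, 1) = 7
f(5) = mul(f(4), 1) = mul(7, 1) = 7
f(6) = mul(f(5), 1) = mul(7, 1) = 7
f(7) = mul(f(6), 1) = mul(7, 1) = 7
f(8) = mul(f(7), 1) = mul(7, 1) = 7
f(9) = mul(f(8), 1) = mul(7, 1) = 7


7
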